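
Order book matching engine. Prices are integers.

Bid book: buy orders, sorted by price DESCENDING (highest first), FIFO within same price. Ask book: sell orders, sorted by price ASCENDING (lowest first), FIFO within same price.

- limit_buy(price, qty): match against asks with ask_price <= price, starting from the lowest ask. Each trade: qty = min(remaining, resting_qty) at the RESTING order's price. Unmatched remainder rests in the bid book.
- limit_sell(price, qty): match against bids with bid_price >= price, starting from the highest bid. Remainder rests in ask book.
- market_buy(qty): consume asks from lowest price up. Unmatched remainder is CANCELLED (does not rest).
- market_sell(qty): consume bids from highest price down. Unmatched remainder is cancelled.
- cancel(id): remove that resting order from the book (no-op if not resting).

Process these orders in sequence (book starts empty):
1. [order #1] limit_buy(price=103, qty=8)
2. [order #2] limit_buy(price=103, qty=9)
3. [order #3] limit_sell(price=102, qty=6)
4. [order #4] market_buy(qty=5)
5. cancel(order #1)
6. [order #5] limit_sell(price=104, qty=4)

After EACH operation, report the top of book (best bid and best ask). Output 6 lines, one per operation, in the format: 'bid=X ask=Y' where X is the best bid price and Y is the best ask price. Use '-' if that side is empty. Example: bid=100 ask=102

Answer: bid=103 ask=-
bid=103 ask=-
bid=103 ask=-
bid=103 ask=-
bid=103 ask=-
bid=103 ask=104

Derivation:
After op 1 [order #1] limit_buy(price=103, qty=8): fills=none; bids=[#1:8@103] asks=[-]
After op 2 [order #2] limit_buy(price=103, qty=9): fills=none; bids=[#1:8@103 #2:9@103] asks=[-]
After op 3 [order #3] limit_sell(price=102, qty=6): fills=#1x#3:6@103; bids=[#1:2@103 #2:9@103] asks=[-]
After op 4 [order #4] market_buy(qty=5): fills=none; bids=[#1:2@103 #2:9@103] asks=[-]
After op 5 cancel(order #1): fills=none; bids=[#2:9@103] asks=[-]
After op 6 [order #5] limit_sell(price=104, qty=4): fills=none; bids=[#2:9@103] asks=[#5:4@104]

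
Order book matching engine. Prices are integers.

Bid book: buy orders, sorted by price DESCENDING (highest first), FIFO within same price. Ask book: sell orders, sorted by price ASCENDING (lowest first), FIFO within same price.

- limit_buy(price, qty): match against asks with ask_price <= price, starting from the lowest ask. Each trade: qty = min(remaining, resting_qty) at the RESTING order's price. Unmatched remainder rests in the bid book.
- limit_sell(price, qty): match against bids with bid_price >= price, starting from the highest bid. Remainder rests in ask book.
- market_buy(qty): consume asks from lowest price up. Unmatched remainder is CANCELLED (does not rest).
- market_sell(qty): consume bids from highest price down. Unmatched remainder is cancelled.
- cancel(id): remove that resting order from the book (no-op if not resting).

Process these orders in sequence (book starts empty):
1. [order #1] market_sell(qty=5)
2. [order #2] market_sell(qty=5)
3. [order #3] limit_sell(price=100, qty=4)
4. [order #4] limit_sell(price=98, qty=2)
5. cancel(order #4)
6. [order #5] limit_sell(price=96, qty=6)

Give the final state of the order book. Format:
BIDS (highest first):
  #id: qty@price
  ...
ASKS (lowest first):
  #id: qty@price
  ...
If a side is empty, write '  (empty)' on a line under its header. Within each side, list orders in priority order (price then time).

After op 1 [order #1] market_sell(qty=5): fills=none; bids=[-] asks=[-]
After op 2 [order #2] market_sell(qty=5): fills=none; bids=[-] asks=[-]
After op 3 [order #3] limit_sell(price=100, qty=4): fills=none; bids=[-] asks=[#3:4@100]
After op 4 [order #4] limit_sell(price=98, qty=2): fills=none; bids=[-] asks=[#4:2@98 #3:4@100]
After op 5 cancel(order #4): fills=none; bids=[-] asks=[#3:4@100]
After op 6 [order #5] limit_sell(price=96, qty=6): fills=none; bids=[-] asks=[#5:6@96 #3:4@100]

Answer: BIDS (highest first):
  (empty)
ASKS (lowest first):
  #5: 6@96
  #3: 4@100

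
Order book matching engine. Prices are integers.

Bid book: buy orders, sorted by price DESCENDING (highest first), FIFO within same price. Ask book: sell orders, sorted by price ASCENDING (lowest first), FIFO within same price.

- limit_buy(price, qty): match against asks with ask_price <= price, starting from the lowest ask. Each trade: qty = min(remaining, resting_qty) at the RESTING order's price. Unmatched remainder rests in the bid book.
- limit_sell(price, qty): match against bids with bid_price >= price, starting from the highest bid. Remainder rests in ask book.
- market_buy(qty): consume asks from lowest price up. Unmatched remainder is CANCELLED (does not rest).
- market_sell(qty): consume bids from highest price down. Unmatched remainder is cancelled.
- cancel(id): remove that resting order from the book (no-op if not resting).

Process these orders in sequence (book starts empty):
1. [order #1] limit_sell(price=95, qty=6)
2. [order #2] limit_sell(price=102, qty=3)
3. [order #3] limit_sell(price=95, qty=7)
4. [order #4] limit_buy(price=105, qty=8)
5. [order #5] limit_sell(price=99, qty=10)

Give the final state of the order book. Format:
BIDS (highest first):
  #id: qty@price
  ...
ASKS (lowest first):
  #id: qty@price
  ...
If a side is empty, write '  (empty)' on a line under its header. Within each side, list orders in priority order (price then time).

Answer: BIDS (highest first):
  (empty)
ASKS (lowest first):
  #3: 5@95
  #5: 10@99
  #2: 3@102

Derivation:
After op 1 [order #1] limit_sell(price=95, qty=6): fills=none; bids=[-] asks=[#1:6@95]
After op 2 [order #2] limit_sell(price=102, qty=3): fills=none; bids=[-] asks=[#1:6@95 #2:3@102]
After op 3 [order #3] limit_sell(price=95, qty=7): fills=none; bids=[-] asks=[#1:6@95 #3:7@95 #2:3@102]
After op 4 [order #4] limit_buy(price=105, qty=8): fills=#4x#1:6@95 #4x#3:2@95; bids=[-] asks=[#3:5@95 #2:3@102]
After op 5 [order #5] limit_sell(price=99, qty=10): fills=none; bids=[-] asks=[#3:5@95 #5:10@99 #2:3@102]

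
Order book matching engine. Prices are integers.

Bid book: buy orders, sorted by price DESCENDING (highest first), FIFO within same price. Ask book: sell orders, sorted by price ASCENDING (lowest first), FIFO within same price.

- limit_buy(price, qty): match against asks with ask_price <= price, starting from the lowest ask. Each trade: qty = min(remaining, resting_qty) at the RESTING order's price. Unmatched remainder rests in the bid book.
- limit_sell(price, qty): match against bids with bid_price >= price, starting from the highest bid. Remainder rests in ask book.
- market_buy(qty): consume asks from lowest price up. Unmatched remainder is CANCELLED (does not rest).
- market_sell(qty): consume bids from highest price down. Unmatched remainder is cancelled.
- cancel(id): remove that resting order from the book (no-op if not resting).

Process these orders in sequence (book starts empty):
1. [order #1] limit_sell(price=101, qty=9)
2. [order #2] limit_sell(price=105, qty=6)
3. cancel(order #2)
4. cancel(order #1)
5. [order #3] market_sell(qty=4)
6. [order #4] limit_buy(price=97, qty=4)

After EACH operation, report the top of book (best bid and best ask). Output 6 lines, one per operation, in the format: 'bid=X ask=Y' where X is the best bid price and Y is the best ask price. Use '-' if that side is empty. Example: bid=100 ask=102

After op 1 [order #1] limit_sell(price=101, qty=9): fills=none; bids=[-] asks=[#1:9@101]
After op 2 [order #2] limit_sell(price=105, qty=6): fills=none; bids=[-] asks=[#1:9@101 #2:6@105]
After op 3 cancel(order #2): fills=none; bids=[-] asks=[#1:9@101]
After op 4 cancel(order #1): fills=none; bids=[-] asks=[-]
After op 5 [order #3] market_sell(qty=4): fills=none; bids=[-] asks=[-]
After op 6 [order #4] limit_buy(price=97, qty=4): fills=none; bids=[#4:4@97] asks=[-]

Answer: bid=- ask=101
bid=- ask=101
bid=- ask=101
bid=- ask=-
bid=- ask=-
bid=97 ask=-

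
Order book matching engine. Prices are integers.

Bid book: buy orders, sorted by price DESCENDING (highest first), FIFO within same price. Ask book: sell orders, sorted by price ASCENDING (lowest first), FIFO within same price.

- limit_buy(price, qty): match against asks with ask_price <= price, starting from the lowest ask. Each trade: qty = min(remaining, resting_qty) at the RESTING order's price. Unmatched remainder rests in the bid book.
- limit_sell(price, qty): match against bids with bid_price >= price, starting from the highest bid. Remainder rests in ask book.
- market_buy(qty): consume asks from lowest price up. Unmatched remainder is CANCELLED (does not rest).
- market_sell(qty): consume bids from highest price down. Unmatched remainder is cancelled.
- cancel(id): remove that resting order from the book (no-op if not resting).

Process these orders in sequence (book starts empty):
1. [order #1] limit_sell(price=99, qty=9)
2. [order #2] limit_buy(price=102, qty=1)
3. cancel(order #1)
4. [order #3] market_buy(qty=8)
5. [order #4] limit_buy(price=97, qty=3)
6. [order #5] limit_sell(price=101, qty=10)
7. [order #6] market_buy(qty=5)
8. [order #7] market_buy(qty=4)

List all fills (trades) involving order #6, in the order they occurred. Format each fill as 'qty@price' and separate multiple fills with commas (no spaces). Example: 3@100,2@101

After op 1 [order #1] limit_sell(price=99, qty=9): fills=none; bids=[-] asks=[#1:9@99]
After op 2 [order #2] limit_buy(price=102, qty=1): fills=#2x#1:1@99; bids=[-] asks=[#1:8@99]
After op 3 cancel(order #1): fills=none; bids=[-] asks=[-]
After op 4 [order #3] market_buy(qty=8): fills=none; bids=[-] asks=[-]
After op 5 [order #4] limit_buy(price=97, qty=3): fills=none; bids=[#4:3@97] asks=[-]
After op 6 [order #5] limit_sell(price=101, qty=10): fills=none; bids=[#4:3@97] asks=[#5:10@101]
After op 7 [order #6] market_buy(qty=5): fills=#6x#5:5@101; bids=[#4:3@97] asks=[#5:5@101]
After op 8 [order #7] market_buy(qty=4): fills=#7x#5:4@101; bids=[#4:3@97] asks=[#5:1@101]

Answer: 5@101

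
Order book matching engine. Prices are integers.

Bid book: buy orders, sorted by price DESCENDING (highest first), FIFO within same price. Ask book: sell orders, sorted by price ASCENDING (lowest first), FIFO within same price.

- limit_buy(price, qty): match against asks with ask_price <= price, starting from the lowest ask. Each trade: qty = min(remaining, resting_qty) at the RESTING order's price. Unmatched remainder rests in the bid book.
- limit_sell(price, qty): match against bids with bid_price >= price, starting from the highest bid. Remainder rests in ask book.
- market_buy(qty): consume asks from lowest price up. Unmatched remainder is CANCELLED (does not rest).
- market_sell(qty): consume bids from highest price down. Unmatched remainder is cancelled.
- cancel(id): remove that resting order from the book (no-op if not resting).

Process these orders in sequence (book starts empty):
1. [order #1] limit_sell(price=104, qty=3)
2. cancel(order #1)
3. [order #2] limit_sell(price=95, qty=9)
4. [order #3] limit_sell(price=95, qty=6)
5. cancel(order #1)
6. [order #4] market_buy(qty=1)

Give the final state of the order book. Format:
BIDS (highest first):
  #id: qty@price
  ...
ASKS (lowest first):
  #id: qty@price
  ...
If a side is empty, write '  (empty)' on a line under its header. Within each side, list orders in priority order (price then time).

Answer: BIDS (highest first):
  (empty)
ASKS (lowest first):
  #2: 8@95
  #3: 6@95

Derivation:
After op 1 [order #1] limit_sell(price=104, qty=3): fills=none; bids=[-] asks=[#1:3@104]
After op 2 cancel(order #1): fills=none; bids=[-] asks=[-]
After op 3 [order #2] limit_sell(price=95, qty=9): fills=none; bids=[-] asks=[#2:9@95]
After op 4 [order #3] limit_sell(price=95, qty=6): fills=none; bids=[-] asks=[#2:9@95 #3:6@95]
After op 5 cancel(order #1): fills=none; bids=[-] asks=[#2:9@95 #3:6@95]
After op 6 [order #4] market_buy(qty=1): fills=#4x#2:1@95; bids=[-] asks=[#2:8@95 #3:6@95]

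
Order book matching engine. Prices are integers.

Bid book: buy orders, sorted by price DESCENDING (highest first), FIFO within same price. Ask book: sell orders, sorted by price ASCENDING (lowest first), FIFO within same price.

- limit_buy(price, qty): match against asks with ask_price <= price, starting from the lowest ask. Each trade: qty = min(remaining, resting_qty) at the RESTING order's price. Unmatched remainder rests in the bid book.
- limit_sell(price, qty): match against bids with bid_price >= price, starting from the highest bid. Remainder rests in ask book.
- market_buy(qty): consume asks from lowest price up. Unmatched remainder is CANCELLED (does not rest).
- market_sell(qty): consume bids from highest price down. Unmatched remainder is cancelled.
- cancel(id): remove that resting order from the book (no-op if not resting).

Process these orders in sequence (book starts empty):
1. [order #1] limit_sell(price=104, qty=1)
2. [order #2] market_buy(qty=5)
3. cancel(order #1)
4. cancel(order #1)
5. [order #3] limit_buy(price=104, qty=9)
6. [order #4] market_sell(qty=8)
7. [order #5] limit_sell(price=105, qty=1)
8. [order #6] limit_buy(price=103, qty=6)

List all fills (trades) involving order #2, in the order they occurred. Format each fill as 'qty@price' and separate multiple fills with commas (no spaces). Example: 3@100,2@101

After op 1 [order #1] limit_sell(price=104, qty=1): fills=none; bids=[-] asks=[#1:1@104]
After op 2 [order #2] market_buy(qty=5): fills=#2x#1:1@104; bids=[-] asks=[-]
After op 3 cancel(order #1): fills=none; bids=[-] asks=[-]
After op 4 cancel(order #1): fills=none; bids=[-] asks=[-]
After op 5 [order #3] limit_buy(price=104, qty=9): fills=none; bids=[#3:9@104] asks=[-]
After op 6 [order #4] market_sell(qty=8): fills=#3x#4:8@104; bids=[#3:1@104] asks=[-]
After op 7 [order #5] limit_sell(price=105, qty=1): fills=none; bids=[#3:1@104] asks=[#5:1@105]
After op 8 [order #6] limit_buy(price=103, qty=6): fills=none; bids=[#3:1@104 #6:6@103] asks=[#5:1@105]

Answer: 1@104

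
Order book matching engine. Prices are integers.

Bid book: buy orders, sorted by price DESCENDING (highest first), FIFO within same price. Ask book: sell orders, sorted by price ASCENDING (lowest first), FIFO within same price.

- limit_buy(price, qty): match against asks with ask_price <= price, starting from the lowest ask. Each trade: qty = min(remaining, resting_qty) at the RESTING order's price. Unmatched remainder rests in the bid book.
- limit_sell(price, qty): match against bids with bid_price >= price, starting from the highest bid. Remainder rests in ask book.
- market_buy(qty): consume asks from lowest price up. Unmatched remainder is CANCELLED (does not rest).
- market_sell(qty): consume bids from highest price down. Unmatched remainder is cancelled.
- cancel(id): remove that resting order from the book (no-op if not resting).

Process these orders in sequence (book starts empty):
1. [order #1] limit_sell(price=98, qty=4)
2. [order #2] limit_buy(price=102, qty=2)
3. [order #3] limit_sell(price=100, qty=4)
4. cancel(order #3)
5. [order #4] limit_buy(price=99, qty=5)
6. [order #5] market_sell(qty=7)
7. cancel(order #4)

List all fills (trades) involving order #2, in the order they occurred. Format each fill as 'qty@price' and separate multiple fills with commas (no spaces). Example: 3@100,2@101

Answer: 2@98

Derivation:
After op 1 [order #1] limit_sell(price=98, qty=4): fills=none; bids=[-] asks=[#1:4@98]
After op 2 [order #2] limit_buy(price=102, qty=2): fills=#2x#1:2@98; bids=[-] asks=[#1:2@98]
After op 3 [order #3] limit_sell(price=100, qty=4): fills=none; bids=[-] asks=[#1:2@98 #3:4@100]
After op 4 cancel(order #3): fills=none; bids=[-] asks=[#1:2@98]
After op 5 [order #4] limit_buy(price=99, qty=5): fills=#4x#1:2@98; bids=[#4:3@99] asks=[-]
After op 6 [order #5] market_sell(qty=7): fills=#4x#5:3@99; bids=[-] asks=[-]
After op 7 cancel(order #4): fills=none; bids=[-] asks=[-]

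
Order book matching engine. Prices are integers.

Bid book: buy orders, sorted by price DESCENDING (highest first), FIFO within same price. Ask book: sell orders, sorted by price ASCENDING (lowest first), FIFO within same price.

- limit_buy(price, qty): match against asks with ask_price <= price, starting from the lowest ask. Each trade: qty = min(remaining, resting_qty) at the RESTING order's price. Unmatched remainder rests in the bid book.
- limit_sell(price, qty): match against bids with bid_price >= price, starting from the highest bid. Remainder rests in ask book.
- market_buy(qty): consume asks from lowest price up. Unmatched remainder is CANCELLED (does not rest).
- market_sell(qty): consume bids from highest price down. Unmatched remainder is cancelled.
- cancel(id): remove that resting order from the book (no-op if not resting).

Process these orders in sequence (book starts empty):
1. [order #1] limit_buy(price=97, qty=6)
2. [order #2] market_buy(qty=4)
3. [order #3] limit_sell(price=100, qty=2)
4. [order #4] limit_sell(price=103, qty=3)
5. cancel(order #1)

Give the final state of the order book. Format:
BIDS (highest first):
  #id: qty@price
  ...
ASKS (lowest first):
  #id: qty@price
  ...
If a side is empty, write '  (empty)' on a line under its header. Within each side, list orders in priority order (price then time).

After op 1 [order #1] limit_buy(price=97, qty=6): fills=none; bids=[#1:6@97] asks=[-]
After op 2 [order #2] market_buy(qty=4): fills=none; bids=[#1:6@97] asks=[-]
After op 3 [order #3] limit_sell(price=100, qty=2): fills=none; bids=[#1:6@97] asks=[#3:2@100]
After op 4 [order #4] limit_sell(price=103, qty=3): fills=none; bids=[#1:6@97] asks=[#3:2@100 #4:3@103]
After op 5 cancel(order #1): fills=none; bids=[-] asks=[#3:2@100 #4:3@103]

Answer: BIDS (highest first):
  (empty)
ASKS (lowest first):
  #3: 2@100
  #4: 3@103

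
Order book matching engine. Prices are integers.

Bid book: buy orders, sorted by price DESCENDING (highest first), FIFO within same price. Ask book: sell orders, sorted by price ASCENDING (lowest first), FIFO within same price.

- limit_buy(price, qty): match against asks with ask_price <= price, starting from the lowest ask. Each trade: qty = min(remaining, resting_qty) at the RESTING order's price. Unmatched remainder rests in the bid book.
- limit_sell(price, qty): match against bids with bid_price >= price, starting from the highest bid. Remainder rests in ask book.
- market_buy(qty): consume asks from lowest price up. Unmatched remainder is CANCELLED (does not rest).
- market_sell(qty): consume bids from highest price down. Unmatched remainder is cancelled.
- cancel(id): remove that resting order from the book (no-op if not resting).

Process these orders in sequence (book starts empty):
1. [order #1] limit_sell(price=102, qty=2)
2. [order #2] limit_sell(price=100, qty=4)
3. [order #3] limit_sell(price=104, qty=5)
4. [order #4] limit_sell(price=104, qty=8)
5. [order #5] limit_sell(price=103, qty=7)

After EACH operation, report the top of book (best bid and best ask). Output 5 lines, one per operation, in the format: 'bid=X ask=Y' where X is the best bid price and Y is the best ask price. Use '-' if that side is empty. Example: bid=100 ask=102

Answer: bid=- ask=102
bid=- ask=100
bid=- ask=100
bid=- ask=100
bid=- ask=100

Derivation:
After op 1 [order #1] limit_sell(price=102, qty=2): fills=none; bids=[-] asks=[#1:2@102]
After op 2 [order #2] limit_sell(price=100, qty=4): fills=none; bids=[-] asks=[#2:4@100 #1:2@102]
After op 3 [order #3] limit_sell(price=104, qty=5): fills=none; bids=[-] asks=[#2:4@100 #1:2@102 #3:5@104]
After op 4 [order #4] limit_sell(price=104, qty=8): fills=none; bids=[-] asks=[#2:4@100 #1:2@102 #3:5@104 #4:8@104]
After op 5 [order #5] limit_sell(price=103, qty=7): fills=none; bids=[-] asks=[#2:4@100 #1:2@102 #5:7@103 #3:5@104 #4:8@104]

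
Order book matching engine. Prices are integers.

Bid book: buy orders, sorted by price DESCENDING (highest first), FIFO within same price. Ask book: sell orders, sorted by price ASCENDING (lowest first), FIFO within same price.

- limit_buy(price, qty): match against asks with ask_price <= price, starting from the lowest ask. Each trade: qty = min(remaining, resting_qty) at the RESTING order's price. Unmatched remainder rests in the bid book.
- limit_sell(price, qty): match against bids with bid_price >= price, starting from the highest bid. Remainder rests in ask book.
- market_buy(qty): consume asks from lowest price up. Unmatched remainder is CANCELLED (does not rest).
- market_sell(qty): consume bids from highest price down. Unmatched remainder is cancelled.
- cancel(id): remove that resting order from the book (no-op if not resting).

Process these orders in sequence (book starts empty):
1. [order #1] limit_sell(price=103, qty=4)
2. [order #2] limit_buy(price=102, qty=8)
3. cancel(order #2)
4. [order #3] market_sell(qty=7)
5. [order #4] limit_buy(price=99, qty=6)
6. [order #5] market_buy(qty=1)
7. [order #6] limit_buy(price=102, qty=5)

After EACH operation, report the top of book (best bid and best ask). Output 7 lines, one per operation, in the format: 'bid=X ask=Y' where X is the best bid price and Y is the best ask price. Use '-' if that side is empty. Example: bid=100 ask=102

After op 1 [order #1] limit_sell(price=103, qty=4): fills=none; bids=[-] asks=[#1:4@103]
After op 2 [order #2] limit_buy(price=102, qty=8): fills=none; bids=[#2:8@102] asks=[#1:4@103]
After op 3 cancel(order #2): fills=none; bids=[-] asks=[#1:4@103]
After op 4 [order #3] market_sell(qty=7): fills=none; bids=[-] asks=[#1:4@103]
After op 5 [order #4] limit_buy(price=99, qty=6): fills=none; bids=[#4:6@99] asks=[#1:4@103]
After op 6 [order #5] market_buy(qty=1): fills=#5x#1:1@103; bids=[#4:6@99] asks=[#1:3@103]
After op 7 [order #6] limit_buy(price=102, qty=5): fills=none; bids=[#6:5@102 #4:6@99] asks=[#1:3@103]

Answer: bid=- ask=103
bid=102 ask=103
bid=- ask=103
bid=- ask=103
bid=99 ask=103
bid=99 ask=103
bid=102 ask=103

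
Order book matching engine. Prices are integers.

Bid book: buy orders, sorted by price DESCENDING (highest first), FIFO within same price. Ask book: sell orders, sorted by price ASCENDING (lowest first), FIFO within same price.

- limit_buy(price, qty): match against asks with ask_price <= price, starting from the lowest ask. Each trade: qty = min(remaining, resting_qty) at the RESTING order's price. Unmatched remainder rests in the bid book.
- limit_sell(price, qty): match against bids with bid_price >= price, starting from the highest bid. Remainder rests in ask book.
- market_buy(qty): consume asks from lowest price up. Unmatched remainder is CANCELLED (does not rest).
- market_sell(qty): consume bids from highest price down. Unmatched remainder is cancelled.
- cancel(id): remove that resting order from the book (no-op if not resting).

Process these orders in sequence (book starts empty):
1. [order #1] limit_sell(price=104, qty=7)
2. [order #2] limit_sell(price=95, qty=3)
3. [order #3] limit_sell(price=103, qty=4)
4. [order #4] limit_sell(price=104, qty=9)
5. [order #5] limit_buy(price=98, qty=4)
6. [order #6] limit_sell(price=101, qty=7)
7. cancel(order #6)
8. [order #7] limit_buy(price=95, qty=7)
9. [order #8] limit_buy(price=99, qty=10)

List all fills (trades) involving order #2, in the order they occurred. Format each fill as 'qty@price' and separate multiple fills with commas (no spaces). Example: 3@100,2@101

After op 1 [order #1] limit_sell(price=104, qty=7): fills=none; bids=[-] asks=[#1:7@104]
After op 2 [order #2] limit_sell(price=95, qty=3): fills=none; bids=[-] asks=[#2:3@95 #1:7@104]
After op 3 [order #3] limit_sell(price=103, qty=4): fills=none; bids=[-] asks=[#2:3@95 #3:4@103 #1:7@104]
After op 4 [order #4] limit_sell(price=104, qty=9): fills=none; bids=[-] asks=[#2:3@95 #3:4@103 #1:7@104 #4:9@104]
After op 5 [order #5] limit_buy(price=98, qty=4): fills=#5x#2:3@95; bids=[#5:1@98] asks=[#3:4@103 #1:7@104 #4:9@104]
After op 6 [order #6] limit_sell(price=101, qty=7): fills=none; bids=[#5:1@98] asks=[#6:7@101 #3:4@103 #1:7@104 #4:9@104]
After op 7 cancel(order #6): fills=none; bids=[#5:1@98] asks=[#3:4@103 #1:7@104 #4:9@104]
After op 8 [order #7] limit_buy(price=95, qty=7): fills=none; bids=[#5:1@98 #7:7@95] asks=[#3:4@103 #1:7@104 #4:9@104]
After op 9 [order #8] limit_buy(price=99, qty=10): fills=none; bids=[#8:10@99 #5:1@98 #7:7@95] asks=[#3:4@103 #1:7@104 #4:9@104]

Answer: 3@95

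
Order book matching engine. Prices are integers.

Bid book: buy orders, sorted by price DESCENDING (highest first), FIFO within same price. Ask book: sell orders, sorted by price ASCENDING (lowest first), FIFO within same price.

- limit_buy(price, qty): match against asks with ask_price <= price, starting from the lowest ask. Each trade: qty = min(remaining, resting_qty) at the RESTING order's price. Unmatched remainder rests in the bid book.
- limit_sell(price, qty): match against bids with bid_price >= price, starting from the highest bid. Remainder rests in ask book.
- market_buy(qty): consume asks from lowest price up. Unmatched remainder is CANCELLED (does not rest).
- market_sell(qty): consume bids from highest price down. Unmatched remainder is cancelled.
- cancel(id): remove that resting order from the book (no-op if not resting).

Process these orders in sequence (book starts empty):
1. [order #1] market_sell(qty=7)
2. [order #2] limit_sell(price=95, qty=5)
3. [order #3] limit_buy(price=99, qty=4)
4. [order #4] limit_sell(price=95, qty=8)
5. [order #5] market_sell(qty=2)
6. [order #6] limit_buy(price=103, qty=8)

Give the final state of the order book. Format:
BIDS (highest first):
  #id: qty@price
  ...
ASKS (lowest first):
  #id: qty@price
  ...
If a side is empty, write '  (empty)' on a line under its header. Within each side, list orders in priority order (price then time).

After op 1 [order #1] market_sell(qty=7): fills=none; bids=[-] asks=[-]
After op 2 [order #2] limit_sell(price=95, qty=5): fills=none; bids=[-] asks=[#2:5@95]
After op 3 [order #3] limit_buy(price=99, qty=4): fills=#3x#2:4@95; bids=[-] asks=[#2:1@95]
After op 4 [order #4] limit_sell(price=95, qty=8): fills=none; bids=[-] asks=[#2:1@95 #4:8@95]
After op 5 [order #5] market_sell(qty=2): fills=none; bids=[-] asks=[#2:1@95 #4:8@95]
After op 6 [order #6] limit_buy(price=103, qty=8): fills=#6x#2:1@95 #6x#4:7@95; bids=[-] asks=[#4:1@95]

Answer: BIDS (highest first):
  (empty)
ASKS (lowest first):
  #4: 1@95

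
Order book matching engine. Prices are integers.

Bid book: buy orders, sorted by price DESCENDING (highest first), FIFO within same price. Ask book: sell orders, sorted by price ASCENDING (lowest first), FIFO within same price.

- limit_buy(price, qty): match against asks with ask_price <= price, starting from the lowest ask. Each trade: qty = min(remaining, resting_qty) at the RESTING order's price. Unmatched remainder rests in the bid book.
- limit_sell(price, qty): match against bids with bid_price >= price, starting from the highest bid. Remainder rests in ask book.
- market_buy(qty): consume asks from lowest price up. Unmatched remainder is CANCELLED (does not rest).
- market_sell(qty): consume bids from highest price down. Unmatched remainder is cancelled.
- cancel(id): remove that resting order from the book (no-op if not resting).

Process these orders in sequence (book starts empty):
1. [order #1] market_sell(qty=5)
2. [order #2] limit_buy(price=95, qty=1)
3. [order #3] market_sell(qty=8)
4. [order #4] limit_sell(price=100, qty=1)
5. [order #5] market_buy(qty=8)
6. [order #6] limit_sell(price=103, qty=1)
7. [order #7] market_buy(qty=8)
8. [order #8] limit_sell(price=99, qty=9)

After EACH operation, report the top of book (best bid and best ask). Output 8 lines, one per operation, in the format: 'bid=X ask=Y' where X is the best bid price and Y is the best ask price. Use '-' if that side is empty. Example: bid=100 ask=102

Answer: bid=- ask=-
bid=95 ask=-
bid=- ask=-
bid=- ask=100
bid=- ask=-
bid=- ask=103
bid=- ask=-
bid=- ask=99

Derivation:
After op 1 [order #1] market_sell(qty=5): fills=none; bids=[-] asks=[-]
After op 2 [order #2] limit_buy(price=95, qty=1): fills=none; bids=[#2:1@95] asks=[-]
After op 3 [order #3] market_sell(qty=8): fills=#2x#3:1@95; bids=[-] asks=[-]
After op 4 [order #4] limit_sell(price=100, qty=1): fills=none; bids=[-] asks=[#4:1@100]
After op 5 [order #5] market_buy(qty=8): fills=#5x#4:1@100; bids=[-] asks=[-]
After op 6 [order #6] limit_sell(price=103, qty=1): fills=none; bids=[-] asks=[#6:1@103]
After op 7 [order #7] market_buy(qty=8): fills=#7x#6:1@103; bids=[-] asks=[-]
After op 8 [order #8] limit_sell(price=99, qty=9): fills=none; bids=[-] asks=[#8:9@99]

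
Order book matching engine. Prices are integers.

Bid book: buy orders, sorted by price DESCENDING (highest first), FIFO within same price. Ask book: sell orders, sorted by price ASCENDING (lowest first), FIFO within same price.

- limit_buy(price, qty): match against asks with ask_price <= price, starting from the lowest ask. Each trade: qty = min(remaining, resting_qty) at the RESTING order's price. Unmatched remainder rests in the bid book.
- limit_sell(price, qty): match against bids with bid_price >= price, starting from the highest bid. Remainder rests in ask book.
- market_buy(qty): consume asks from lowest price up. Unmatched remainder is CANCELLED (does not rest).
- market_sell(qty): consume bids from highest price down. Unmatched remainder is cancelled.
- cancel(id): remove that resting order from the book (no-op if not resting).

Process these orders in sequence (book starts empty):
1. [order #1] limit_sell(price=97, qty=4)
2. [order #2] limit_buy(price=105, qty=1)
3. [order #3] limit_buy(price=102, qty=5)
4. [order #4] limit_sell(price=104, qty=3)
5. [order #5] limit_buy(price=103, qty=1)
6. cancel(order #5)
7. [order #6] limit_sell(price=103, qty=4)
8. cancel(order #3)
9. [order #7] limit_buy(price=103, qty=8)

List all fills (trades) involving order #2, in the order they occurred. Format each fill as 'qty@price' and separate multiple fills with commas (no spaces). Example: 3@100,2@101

Answer: 1@97

Derivation:
After op 1 [order #1] limit_sell(price=97, qty=4): fills=none; bids=[-] asks=[#1:4@97]
After op 2 [order #2] limit_buy(price=105, qty=1): fills=#2x#1:1@97; bids=[-] asks=[#1:3@97]
After op 3 [order #3] limit_buy(price=102, qty=5): fills=#3x#1:3@97; bids=[#3:2@102] asks=[-]
After op 4 [order #4] limit_sell(price=104, qty=3): fills=none; bids=[#3:2@102] asks=[#4:3@104]
After op 5 [order #5] limit_buy(price=103, qty=1): fills=none; bids=[#5:1@103 #3:2@102] asks=[#4:3@104]
After op 6 cancel(order #5): fills=none; bids=[#3:2@102] asks=[#4:3@104]
After op 7 [order #6] limit_sell(price=103, qty=4): fills=none; bids=[#3:2@102] asks=[#6:4@103 #4:3@104]
After op 8 cancel(order #3): fills=none; bids=[-] asks=[#6:4@103 #4:3@104]
After op 9 [order #7] limit_buy(price=103, qty=8): fills=#7x#6:4@103; bids=[#7:4@103] asks=[#4:3@104]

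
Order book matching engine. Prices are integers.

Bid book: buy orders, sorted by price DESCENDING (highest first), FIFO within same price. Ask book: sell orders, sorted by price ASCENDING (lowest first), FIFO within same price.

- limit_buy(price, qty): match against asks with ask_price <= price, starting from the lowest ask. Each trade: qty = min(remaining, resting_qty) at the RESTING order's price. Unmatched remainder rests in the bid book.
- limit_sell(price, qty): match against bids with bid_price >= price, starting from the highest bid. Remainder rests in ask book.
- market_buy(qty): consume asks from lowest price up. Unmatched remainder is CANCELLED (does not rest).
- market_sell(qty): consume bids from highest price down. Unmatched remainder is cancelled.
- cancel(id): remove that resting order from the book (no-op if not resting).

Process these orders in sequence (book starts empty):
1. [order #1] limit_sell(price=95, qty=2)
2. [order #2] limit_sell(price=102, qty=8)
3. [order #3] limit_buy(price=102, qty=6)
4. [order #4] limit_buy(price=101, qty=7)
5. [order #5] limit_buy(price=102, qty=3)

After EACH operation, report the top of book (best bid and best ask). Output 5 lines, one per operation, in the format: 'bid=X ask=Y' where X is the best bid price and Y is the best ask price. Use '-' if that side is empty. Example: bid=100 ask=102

Answer: bid=- ask=95
bid=- ask=95
bid=- ask=102
bid=101 ask=102
bid=101 ask=102

Derivation:
After op 1 [order #1] limit_sell(price=95, qty=2): fills=none; bids=[-] asks=[#1:2@95]
After op 2 [order #2] limit_sell(price=102, qty=8): fills=none; bids=[-] asks=[#1:2@95 #2:8@102]
After op 3 [order #3] limit_buy(price=102, qty=6): fills=#3x#1:2@95 #3x#2:4@102; bids=[-] asks=[#2:4@102]
After op 4 [order #4] limit_buy(price=101, qty=7): fills=none; bids=[#4:7@101] asks=[#2:4@102]
After op 5 [order #5] limit_buy(price=102, qty=3): fills=#5x#2:3@102; bids=[#4:7@101] asks=[#2:1@102]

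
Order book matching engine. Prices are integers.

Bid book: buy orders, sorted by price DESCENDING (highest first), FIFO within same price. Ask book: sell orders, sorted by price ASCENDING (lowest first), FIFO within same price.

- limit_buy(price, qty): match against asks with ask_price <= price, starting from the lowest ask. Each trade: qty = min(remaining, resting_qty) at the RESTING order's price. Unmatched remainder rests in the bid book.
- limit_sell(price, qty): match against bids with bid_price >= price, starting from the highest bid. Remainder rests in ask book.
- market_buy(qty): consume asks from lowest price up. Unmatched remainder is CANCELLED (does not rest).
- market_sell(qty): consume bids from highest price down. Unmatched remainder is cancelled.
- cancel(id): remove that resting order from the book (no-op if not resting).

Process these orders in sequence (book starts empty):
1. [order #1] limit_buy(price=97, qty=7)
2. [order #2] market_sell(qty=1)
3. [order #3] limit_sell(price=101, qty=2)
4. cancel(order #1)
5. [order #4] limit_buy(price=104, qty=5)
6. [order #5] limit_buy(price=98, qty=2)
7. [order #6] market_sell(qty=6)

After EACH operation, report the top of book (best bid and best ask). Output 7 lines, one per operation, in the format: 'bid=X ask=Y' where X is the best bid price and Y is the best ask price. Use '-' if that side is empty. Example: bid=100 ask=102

After op 1 [order #1] limit_buy(price=97, qty=7): fills=none; bids=[#1:7@97] asks=[-]
After op 2 [order #2] market_sell(qty=1): fills=#1x#2:1@97; bids=[#1:6@97] asks=[-]
After op 3 [order #3] limit_sell(price=101, qty=2): fills=none; bids=[#1:6@97] asks=[#3:2@101]
After op 4 cancel(order #1): fills=none; bids=[-] asks=[#3:2@101]
After op 5 [order #4] limit_buy(price=104, qty=5): fills=#4x#3:2@101; bids=[#4:3@104] asks=[-]
After op 6 [order #5] limit_buy(price=98, qty=2): fills=none; bids=[#4:3@104 #5:2@98] asks=[-]
After op 7 [order #6] market_sell(qty=6): fills=#4x#6:3@104 #5x#6:2@98; bids=[-] asks=[-]

Answer: bid=97 ask=-
bid=97 ask=-
bid=97 ask=101
bid=- ask=101
bid=104 ask=-
bid=104 ask=-
bid=- ask=-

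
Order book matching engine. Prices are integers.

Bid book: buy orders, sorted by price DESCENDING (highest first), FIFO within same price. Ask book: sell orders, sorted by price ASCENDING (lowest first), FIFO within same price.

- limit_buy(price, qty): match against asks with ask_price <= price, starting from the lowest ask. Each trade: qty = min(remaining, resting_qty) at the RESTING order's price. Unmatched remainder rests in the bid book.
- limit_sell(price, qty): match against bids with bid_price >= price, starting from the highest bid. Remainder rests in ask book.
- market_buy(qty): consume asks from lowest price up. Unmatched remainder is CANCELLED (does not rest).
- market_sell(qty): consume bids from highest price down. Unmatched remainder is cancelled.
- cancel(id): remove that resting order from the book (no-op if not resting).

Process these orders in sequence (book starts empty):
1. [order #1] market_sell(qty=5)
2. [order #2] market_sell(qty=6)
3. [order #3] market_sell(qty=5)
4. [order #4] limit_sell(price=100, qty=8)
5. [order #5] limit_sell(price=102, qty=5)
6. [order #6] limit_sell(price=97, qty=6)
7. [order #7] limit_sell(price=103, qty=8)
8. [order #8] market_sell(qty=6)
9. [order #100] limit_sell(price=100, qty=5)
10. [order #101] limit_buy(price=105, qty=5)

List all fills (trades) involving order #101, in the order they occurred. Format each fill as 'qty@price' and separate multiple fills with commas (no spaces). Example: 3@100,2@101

Answer: 5@97

Derivation:
After op 1 [order #1] market_sell(qty=5): fills=none; bids=[-] asks=[-]
After op 2 [order #2] market_sell(qty=6): fills=none; bids=[-] asks=[-]
After op 3 [order #3] market_sell(qty=5): fills=none; bids=[-] asks=[-]
After op 4 [order #4] limit_sell(price=100, qty=8): fills=none; bids=[-] asks=[#4:8@100]
After op 5 [order #5] limit_sell(price=102, qty=5): fills=none; bids=[-] asks=[#4:8@100 #5:5@102]
After op 6 [order #6] limit_sell(price=97, qty=6): fills=none; bids=[-] asks=[#6:6@97 #4:8@100 #5:5@102]
After op 7 [order #7] limit_sell(price=103, qty=8): fills=none; bids=[-] asks=[#6:6@97 #4:8@100 #5:5@102 #7:8@103]
After op 8 [order #8] market_sell(qty=6): fills=none; bids=[-] asks=[#6:6@97 #4:8@100 #5:5@102 #7:8@103]
After op 9 [order #100] limit_sell(price=100, qty=5): fills=none; bids=[-] asks=[#6:6@97 #4:8@100 #100:5@100 #5:5@102 #7:8@103]
After op 10 [order #101] limit_buy(price=105, qty=5): fills=#101x#6:5@97; bids=[-] asks=[#6:1@97 #4:8@100 #100:5@100 #5:5@102 #7:8@103]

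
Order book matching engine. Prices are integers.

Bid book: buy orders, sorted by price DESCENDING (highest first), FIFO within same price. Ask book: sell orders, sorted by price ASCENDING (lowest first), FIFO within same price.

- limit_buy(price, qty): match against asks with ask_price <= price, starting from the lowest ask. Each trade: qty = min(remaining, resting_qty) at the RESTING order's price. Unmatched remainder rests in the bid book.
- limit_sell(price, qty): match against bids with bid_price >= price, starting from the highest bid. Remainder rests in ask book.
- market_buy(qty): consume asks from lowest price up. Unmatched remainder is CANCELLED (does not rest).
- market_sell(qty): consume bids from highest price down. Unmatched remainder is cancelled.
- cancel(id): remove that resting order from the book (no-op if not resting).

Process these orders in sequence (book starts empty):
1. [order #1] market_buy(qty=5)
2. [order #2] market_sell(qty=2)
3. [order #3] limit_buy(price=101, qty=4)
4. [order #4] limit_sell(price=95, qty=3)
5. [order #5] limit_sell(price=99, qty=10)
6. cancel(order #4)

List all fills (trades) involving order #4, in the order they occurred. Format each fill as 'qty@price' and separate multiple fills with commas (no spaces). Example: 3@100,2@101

After op 1 [order #1] market_buy(qty=5): fills=none; bids=[-] asks=[-]
After op 2 [order #2] market_sell(qty=2): fills=none; bids=[-] asks=[-]
After op 3 [order #3] limit_buy(price=101, qty=4): fills=none; bids=[#3:4@101] asks=[-]
After op 4 [order #4] limit_sell(price=95, qty=3): fills=#3x#4:3@101; bids=[#3:1@101] asks=[-]
After op 5 [order #5] limit_sell(price=99, qty=10): fills=#3x#5:1@101; bids=[-] asks=[#5:9@99]
After op 6 cancel(order #4): fills=none; bids=[-] asks=[#5:9@99]

Answer: 3@101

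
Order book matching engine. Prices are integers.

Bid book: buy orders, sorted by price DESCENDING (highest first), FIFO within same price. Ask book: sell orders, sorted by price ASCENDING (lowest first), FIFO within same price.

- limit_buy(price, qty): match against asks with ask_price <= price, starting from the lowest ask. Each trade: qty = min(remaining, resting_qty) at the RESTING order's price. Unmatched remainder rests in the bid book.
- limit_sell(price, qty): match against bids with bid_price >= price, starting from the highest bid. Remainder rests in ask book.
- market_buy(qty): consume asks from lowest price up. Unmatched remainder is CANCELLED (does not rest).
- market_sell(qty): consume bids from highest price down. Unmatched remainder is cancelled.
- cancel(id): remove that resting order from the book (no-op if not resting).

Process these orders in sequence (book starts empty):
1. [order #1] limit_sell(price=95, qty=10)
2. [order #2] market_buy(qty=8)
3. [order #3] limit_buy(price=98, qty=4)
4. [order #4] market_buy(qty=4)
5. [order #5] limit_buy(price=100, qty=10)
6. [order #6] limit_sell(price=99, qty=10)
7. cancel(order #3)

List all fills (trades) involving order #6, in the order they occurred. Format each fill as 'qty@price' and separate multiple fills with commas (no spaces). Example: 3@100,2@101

Answer: 10@100

Derivation:
After op 1 [order #1] limit_sell(price=95, qty=10): fills=none; bids=[-] asks=[#1:10@95]
After op 2 [order #2] market_buy(qty=8): fills=#2x#1:8@95; bids=[-] asks=[#1:2@95]
After op 3 [order #3] limit_buy(price=98, qty=4): fills=#3x#1:2@95; bids=[#3:2@98] asks=[-]
After op 4 [order #4] market_buy(qty=4): fills=none; bids=[#3:2@98] asks=[-]
After op 5 [order #5] limit_buy(price=100, qty=10): fills=none; bids=[#5:10@100 #3:2@98] asks=[-]
After op 6 [order #6] limit_sell(price=99, qty=10): fills=#5x#6:10@100; bids=[#3:2@98] asks=[-]
After op 7 cancel(order #3): fills=none; bids=[-] asks=[-]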